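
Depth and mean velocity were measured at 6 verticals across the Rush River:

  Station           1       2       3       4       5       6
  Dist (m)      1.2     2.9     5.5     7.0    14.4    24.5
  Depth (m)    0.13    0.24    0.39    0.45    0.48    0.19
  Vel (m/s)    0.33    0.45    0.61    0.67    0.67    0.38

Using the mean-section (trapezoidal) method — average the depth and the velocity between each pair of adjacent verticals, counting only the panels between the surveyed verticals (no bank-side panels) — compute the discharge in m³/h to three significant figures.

Panel 1-2: Δb = 1.7 m, d̄ = (0.13+0.24)/2 = 0.185, v̄ = (0.33+0.45)/2 = 0.39 → q = 1.7×0.185×0.39 = 0.1227 m³/s
Panel 2-3: Δb = 2.6 m, d̄ = (0.24+0.39)/2 = 0.315, v̄ = (0.45+0.61)/2 = 0.53 → q = 2.6×0.315×0.53 = 0.4341 m³/s
Panel 3-4: Δb = 1.5 m, d̄ = (0.39+0.45)/2 = 0.42, v̄ = (0.61+0.67)/2 = 0.64 → q = 1.5×0.42×0.64 = 0.4032 m³/s
Panel 4-5: Δb = 7.4 m, d̄ = (0.45+0.48)/2 = 0.465, v̄ = (0.67+0.67)/2 = 0.67 → q = 7.4×0.465×0.67 = 2.305 m³/s
Panel 5-6: Δb = 10.1 m, d̄ = (0.48+0.19)/2 = 0.335, v̄ = (0.67+0.38)/2 = 0.525 → q = 10.1×0.335×0.525 = 1.776 m³/s
Q = Σ q = 5.042 m³/s
= 5.042 × 3600 = 18150 m³/h

18200 m³/h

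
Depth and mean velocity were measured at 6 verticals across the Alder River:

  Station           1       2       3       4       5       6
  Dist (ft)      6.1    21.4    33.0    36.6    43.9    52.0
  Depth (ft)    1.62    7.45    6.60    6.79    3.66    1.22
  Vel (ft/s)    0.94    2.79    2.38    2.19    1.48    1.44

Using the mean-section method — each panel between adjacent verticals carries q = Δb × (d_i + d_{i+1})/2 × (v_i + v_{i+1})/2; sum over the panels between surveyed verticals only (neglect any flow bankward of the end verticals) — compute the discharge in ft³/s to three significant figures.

494 ft³/s

Panel 1-2: Δb = 15.3 ft, d̄ = (1.62+7.45)/2 = 4.535, v̄ = (0.94+2.79)/2 = 1.865 → q = 15.3×4.535×1.865 = 129.4 ft³/s
Panel 2-3: Δb = 11.6 ft, d̄ = (7.45+6.60)/2 = 7.025, v̄ = (2.79+2.38)/2 = 2.585 → q = 11.6×7.025×2.585 = 210.7 ft³/s
Panel 3-4: Δb = 3.6 ft, d̄ = (6.60+6.79)/2 = 6.695, v̄ = (2.38+2.19)/2 = 2.285 → q = 3.6×6.695×2.285 = 55.07 ft³/s
Panel 4-5: Δb = 7.3 ft, d̄ = (6.79+3.66)/2 = 5.225, v̄ = (2.19+1.48)/2 = 1.835 → q = 7.3×5.225×1.835 = 69.99 ft³/s
Panel 5-6: Δb = 8.1 ft, d̄ = (3.66+1.22)/2 = 2.44, v̄ = (1.48+1.44)/2 = 1.46 → q = 8.1×2.44×1.46 = 28.86 ft³/s
Q = Σ q = 494.0 ft³/s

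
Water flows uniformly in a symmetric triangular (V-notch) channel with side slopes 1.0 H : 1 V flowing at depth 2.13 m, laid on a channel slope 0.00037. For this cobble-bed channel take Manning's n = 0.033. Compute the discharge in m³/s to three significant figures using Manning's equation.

2.19 m³/s

A = z·y² = 1.0×2.13² = 4.537 m²
P = 2y√(1+z²) = 2×2.13×√(1+1.0²) = 6.025 m
R = A/P = 4.537/6.025 = 0.7531 m
Q = (1/n)·A·R^(2/3)·S^(1/2) = (1/0.033) × 4.537 × 0.7531^(2/3) × 0.00037^(1/2) = 2.189 m³/s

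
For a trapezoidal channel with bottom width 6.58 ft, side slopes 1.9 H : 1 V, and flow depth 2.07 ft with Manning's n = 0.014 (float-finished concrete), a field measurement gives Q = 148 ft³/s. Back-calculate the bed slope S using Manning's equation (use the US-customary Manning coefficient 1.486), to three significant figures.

0.00260

A = (b + z·y)·y = (6.58 + 1.9×2.07)×2.07 = 21.76 ft²
P = b + 2y√(1+z²) = 6.58 + 2×2.07×√(1+1.9²) = 15.47 ft
R = A/P = 21.76/15.47 = 1.407 ft
S = (Q·n / (1.486·A·R^(2/3)))² = (148×0.014 / (1.486×21.76×1.256))² = 0.002604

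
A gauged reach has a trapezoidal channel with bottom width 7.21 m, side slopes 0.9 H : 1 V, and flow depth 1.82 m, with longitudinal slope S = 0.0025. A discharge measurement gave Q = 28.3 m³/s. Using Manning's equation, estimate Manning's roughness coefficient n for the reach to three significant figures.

0.0344

A = (b + z·y)·y = (7.21 + 0.9×1.82)×1.82 = 16.10 m²
P = b + 2y√(1+z²) = 7.21 + 2×1.82×√(1+0.9²) = 12.11 m
R = A/P = 16.10/12.11 = 1.330 m
n = (1/Q)·A·R^(2/3)·S^(1/2) = (1/28.3) × 16.10 × 1.209 × 0.05000 = 0.03441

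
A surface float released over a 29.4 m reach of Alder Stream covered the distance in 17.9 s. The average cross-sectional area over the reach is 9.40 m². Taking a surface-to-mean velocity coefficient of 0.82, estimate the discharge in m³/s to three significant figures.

v_surface = L / t̄ = 29.4 / 17.9 = 1.642 m/s
v_mean = 0.82 × 1.642 = 1.347 m/s
Q = A × v_mean = 9.40 × 1.347 = 12.66 m³/s

12.7 m³/s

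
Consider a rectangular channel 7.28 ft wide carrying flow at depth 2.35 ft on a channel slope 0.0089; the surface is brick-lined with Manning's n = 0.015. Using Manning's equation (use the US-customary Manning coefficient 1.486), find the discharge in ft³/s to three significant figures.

A = b·y = 7.28 × 2.35 = 17.11 ft²
P = b + 2y = 7.28 + 2×2.35 = 11.98 ft
R = A/P = 17.11/11.98 = 1.428 ft
Q = (1.486/n)·A·R^(2/3)·S^(1/2) = (1.486/0.015) × 17.11 × 1.428^(2/3) × 0.0089^(1/2) = 202.8 ft³/s

203 ft³/s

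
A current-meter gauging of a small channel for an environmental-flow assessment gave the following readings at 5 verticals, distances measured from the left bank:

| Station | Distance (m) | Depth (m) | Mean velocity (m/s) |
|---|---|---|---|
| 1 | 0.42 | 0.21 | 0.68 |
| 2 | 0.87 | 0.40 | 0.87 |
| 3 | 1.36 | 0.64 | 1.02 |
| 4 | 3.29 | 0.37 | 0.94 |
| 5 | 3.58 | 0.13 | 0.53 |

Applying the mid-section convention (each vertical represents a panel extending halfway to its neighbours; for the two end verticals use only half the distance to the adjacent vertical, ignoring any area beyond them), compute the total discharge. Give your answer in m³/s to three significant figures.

w_1 = (0.87 − 0.42)/2 = 0.225 m; q_1 = 0.68 × 0.21 × 0.225 = 0.03213 m³/s
w_2 = (1.36 − 0.42)/2 = 0.47 m; q_2 = 0.87 × 0.40 × 0.47 = 0.1636 m³/s
w_3 = (3.29 − 0.87)/2 = 1.21 m; q_3 = 1.02 × 0.64 × 1.21 = 0.7899 m³/s
w_4 = (3.58 − 1.36)/2 = 1.11 m; q_4 = 0.94 × 0.37 × 1.11 = 0.3861 m³/s
w_5 = (3.58 − 3.29)/2 = 0.145 m; q_5 = 0.53 × 0.13 × 0.145 = 0.009991 m³/s
Q = Σ qᵢ = 1.382 m³/s

1.38 m³/s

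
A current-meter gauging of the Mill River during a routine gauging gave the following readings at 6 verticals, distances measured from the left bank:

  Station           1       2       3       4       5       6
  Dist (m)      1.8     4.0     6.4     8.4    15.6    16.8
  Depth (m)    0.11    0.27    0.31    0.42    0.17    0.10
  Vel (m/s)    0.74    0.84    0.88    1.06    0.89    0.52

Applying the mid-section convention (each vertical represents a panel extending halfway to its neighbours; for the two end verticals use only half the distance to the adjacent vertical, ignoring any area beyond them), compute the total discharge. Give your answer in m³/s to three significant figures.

w_1 = (4.0 − 1.8)/2 = 1.1 m; q_1 = 0.74 × 0.11 × 1.1 = 0.08954 m³/s
w_2 = (6.4 − 1.8)/2 = 2.3 m; q_2 = 0.84 × 0.27 × 2.3 = 0.5216 m³/s
w_3 = (8.4 − 4.0)/2 = 2.2 m; q_3 = 0.88 × 0.31 × 2.2 = 0.6002 m³/s
w_4 = (15.6 − 6.4)/2 = 4.6 m; q_4 = 1.06 × 0.42 × 4.6 = 2.048 m³/s
w_5 = (16.8 − 8.4)/2 = 4.2 m; q_5 = 0.89 × 0.17 × 4.2 = 0.6355 m³/s
w_6 = (16.8 − 15.6)/2 = 0.6 m; q_6 = 0.52 × 0.10 × 0.6 = 0.03120 m³/s
Q = Σ qᵢ = 3.926 m³/s

3.93 m³/s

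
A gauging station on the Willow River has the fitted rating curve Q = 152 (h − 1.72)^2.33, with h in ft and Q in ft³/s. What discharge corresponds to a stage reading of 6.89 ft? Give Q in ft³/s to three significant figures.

6990 ft³/s

Q = 152 × (6.89 − 1.72)^2.33 = 152 × 5.17^2.33 = 6987 ft³/s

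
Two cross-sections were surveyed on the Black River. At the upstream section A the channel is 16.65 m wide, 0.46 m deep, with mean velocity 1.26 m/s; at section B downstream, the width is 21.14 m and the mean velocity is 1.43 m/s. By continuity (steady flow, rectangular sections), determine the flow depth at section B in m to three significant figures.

0.319 m

Q = A₁V₁ = (16.65×0.46) × 1.26 = 9.650 m³/s
d₂ = Q/(b₂ V₂) = 9.650/(21.14×1.43) = 0.3192 m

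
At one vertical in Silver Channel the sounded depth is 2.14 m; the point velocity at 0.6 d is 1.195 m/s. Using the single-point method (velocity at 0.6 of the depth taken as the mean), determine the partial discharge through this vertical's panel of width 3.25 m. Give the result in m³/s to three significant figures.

8.31 m³/s

v̄ = v₀.₆ = 1.195 m/s
q = v̄ × d × w = 1.195 × 2.14 × 3.25 = 8.311 m³/s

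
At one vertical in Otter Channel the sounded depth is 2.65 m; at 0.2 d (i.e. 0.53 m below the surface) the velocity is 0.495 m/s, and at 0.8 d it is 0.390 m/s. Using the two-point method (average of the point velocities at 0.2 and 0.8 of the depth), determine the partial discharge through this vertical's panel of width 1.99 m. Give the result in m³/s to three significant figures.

2.33 m³/s

v̄ = (0.495 + 0.390) / 2 = 0.4425 m/s
q = v̄ × d × w = 0.4425 × 2.65 × 1.99 = 2.334 m³/s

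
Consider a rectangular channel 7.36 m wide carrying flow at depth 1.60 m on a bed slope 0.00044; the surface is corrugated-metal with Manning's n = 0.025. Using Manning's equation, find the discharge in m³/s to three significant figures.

10.6 m³/s

A = b·y = 7.36 × 1.60 = 11.78 m²
P = b + 2y = 7.36 + 2×1.60 = 10.56 m
R = A/P = 11.78/10.56 = 1.115 m
Q = (1/n)·A·R^(2/3)·S^(1/2) = (1/0.025) × 11.78 × 1.115^(2/3) × 0.00044^(1/2) = 10.63 m³/s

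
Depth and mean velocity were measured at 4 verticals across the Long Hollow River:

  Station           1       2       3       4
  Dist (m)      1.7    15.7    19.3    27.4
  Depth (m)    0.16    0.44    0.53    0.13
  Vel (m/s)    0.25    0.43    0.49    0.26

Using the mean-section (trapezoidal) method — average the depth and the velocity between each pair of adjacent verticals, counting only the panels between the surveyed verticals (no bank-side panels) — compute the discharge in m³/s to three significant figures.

3.23 m³/s

Panel 1-2: Δb = 14 m, d̄ = (0.16+0.44)/2 = 0.3, v̄ = (0.25+0.43)/2 = 0.34 → q = 14×0.3×0.34 = 1.428 m³/s
Panel 2-3: Δb = 3.6 m, d̄ = (0.44+0.53)/2 = 0.485, v̄ = (0.43+0.49)/2 = 0.46 → q = 3.6×0.485×0.46 = 0.8032 m³/s
Panel 3-4: Δb = 8.1 m, d̄ = (0.53+0.13)/2 = 0.33, v̄ = (0.49+0.26)/2 = 0.375 → q = 8.1×0.33×0.375 = 1.002 m³/s
Q = Σ q = 3.234 m³/s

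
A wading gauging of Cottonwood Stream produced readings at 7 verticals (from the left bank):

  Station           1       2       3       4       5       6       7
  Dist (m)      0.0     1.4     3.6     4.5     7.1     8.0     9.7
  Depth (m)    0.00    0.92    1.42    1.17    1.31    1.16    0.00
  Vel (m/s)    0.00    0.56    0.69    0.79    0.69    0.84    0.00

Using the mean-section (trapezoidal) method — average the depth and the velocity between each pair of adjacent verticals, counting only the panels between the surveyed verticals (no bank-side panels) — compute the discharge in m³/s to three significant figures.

6.30 m³/s

Panel 1-2: Δb = 1.4 m, d̄ = (0.00+0.92)/2 = 0.46, v̄ = (0.00+0.56)/2 = 0.28 → q = 1.4×0.46×0.28 = 0.1803 m³/s
Panel 2-3: Δb = 2.2 m, d̄ = (0.92+1.42)/2 = 1.17, v̄ = (0.56+0.69)/2 = 0.625 → q = 2.2×1.17×0.625 = 1.609 m³/s
Panel 3-4: Δb = 0.9 m, d̄ = (1.42+1.17)/2 = 1.295, v̄ = (0.69+0.79)/2 = 0.74 → q = 0.9×1.295×0.74 = 0.8625 m³/s
Panel 4-5: Δb = 2.6 m, d̄ = (1.17+1.31)/2 = 1.24, v̄ = (0.79+0.69)/2 = 0.74 → q = 2.6×1.24×0.74 = 2.386 m³/s
Panel 5-6: Δb = 0.9 m, d̄ = (1.31+1.16)/2 = 1.235, v̄ = (0.69+0.84)/2 = 0.765 → q = 0.9×1.235×0.765 = 0.8503 m³/s
Panel 6-7: Δb = 1.7 m, d̄ = (1.16+0.00)/2 = 0.58, v̄ = (0.84+0.00)/2 = 0.42 → q = 1.7×0.58×0.42 = 0.4141 m³/s
Q = Σ q = 6.302 m³/s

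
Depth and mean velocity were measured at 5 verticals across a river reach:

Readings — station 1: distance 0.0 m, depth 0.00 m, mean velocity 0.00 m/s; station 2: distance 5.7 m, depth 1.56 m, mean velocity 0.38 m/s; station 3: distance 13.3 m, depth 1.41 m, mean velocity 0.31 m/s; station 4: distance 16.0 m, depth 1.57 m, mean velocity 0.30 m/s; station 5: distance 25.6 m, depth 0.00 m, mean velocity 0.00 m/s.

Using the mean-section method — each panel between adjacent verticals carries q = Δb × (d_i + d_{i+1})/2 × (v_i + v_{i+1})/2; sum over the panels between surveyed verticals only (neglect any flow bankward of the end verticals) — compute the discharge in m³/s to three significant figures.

Panel 1-2: Δb = 5.7 m, d̄ = (0.00+1.56)/2 = 0.78, v̄ = (0.00+0.38)/2 = 0.19 → q = 5.7×0.78×0.19 = 0.8447 m³/s
Panel 2-3: Δb = 7.6 m, d̄ = (1.56+1.41)/2 = 1.485, v̄ = (0.38+0.31)/2 = 0.345 → q = 7.6×1.485×0.345 = 3.894 m³/s
Panel 3-4: Δb = 2.7 m, d̄ = (1.41+1.57)/2 = 1.49, v̄ = (0.31+0.30)/2 = 0.305 → q = 2.7×1.49×0.305 = 1.227 m³/s
Panel 4-5: Δb = 9.6 m, d̄ = (1.57+0.00)/2 = 0.785, v̄ = (0.30+0.00)/2 = 0.15 → q = 9.6×0.785×0.15 = 1.130 m³/s
Q = Σ q = 7.096 m³/s

7.10 m³/s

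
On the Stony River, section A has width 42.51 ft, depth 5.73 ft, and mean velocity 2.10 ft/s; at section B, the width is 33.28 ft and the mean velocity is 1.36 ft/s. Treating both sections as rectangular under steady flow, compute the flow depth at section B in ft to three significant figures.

11.3 ft

Q = A₁V₁ = (42.51×5.73) × 2.10 = 511.5 ft³/s
d₂ = Q/(b₂ V₂) = 511.5/(33.28×1.36) = 11.30 ft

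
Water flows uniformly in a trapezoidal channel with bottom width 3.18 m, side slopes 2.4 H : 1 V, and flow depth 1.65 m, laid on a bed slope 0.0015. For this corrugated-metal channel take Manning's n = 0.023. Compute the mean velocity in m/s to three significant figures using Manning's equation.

1.69 m/s

A = (b + z·y)·y = (3.18 + 2.4×1.65)×1.65 = 11.78 m²
P = b + 2y√(1+z²) = 3.18 + 2×1.65×√(1+2.4²) = 11.76 m
R = A/P = 11.78/11.76 = 1.002 m
Q = (1/n)·A·R^(2/3)·S^(1/2) = (1/0.023) × 11.78 × 1.002^(2/3) × 0.0015^(1/2) = 19.86 m³/s
V = Q/A = 19.86/11.78 = 1.686 m/s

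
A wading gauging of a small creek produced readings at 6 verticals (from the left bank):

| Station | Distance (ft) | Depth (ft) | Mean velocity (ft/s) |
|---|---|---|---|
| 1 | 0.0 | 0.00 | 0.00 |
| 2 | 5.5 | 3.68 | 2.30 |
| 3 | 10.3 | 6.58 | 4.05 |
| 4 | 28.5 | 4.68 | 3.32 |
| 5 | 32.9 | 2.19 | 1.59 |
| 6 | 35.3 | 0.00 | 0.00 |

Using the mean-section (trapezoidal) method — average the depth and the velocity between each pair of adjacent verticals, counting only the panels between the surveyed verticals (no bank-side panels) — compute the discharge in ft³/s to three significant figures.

Panel 1-2: Δb = 5.5 ft, d̄ = (0.00+3.68)/2 = 1.84, v̄ = (0.00+2.30)/2 = 1.15 → q = 5.5×1.84×1.15 = 11.64 ft³/s
Panel 2-3: Δb = 4.8 ft, d̄ = (3.68+6.58)/2 = 5.13, v̄ = (2.30+4.05)/2 = 3.175 → q = 4.8×5.13×3.175 = 78.18 ft³/s
Panel 3-4: Δb = 18.2 ft, d̄ = (6.58+4.68)/2 = 5.63, v̄ = (4.05+3.32)/2 = 3.685 → q = 18.2×5.63×3.685 = 377.6 ft³/s
Panel 4-5: Δb = 4.4 ft, d̄ = (4.68+2.19)/2 = 3.435, v̄ = (3.32+1.59)/2 = 2.455 → q = 4.4×3.435×2.455 = 37.10 ft³/s
Panel 5-6: Δb = 2.4 ft, d̄ = (2.19+0.00)/2 = 1.095, v̄ = (1.59+0.00)/2 = 0.795 → q = 2.4×1.095×0.795 = 2.089 ft³/s
Q = Σ q = 506.6 ft³/s

507 ft³/s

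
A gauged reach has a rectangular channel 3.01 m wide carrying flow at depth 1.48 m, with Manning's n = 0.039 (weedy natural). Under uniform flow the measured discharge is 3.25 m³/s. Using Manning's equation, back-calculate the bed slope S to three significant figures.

A = b·y = 3.01 × 1.48 = 4.455 m²
P = b + 2y = 3.01 + 2×1.48 = 5.970 m
R = A/P = 4.455/5.970 = 0.7462 m
S = (Q·n / (1·A·R^(2/3)))² = (3.25×0.039 / (1×4.455×0.8227))² = 0.001196

0.00120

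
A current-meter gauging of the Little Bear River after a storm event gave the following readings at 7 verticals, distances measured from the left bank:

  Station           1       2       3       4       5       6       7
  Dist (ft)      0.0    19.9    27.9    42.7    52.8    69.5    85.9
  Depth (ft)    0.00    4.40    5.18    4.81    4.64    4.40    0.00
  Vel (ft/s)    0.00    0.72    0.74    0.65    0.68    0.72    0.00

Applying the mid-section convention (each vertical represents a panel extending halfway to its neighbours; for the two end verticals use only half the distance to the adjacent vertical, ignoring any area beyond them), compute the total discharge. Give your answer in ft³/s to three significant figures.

w_2 = (27.9 − 0.0)/2 = 13.95 ft; q_2 = 0.72 × 4.40 × 13.95 = 44.19 ft³/s
w_3 = (42.7 − 19.9)/2 = 11.4 ft; q_3 = 0.74 × 5.18 × 11.4 = 43.70 ft³/s
w_4 = (52.8 − 27.9)/2 = 12.45 ft; q_4 = 0.65 × 4.81 × 12.45 = 38.92 ft³/s
w_5 = (69.5 − 42.7)/2 = 13.4 ft; q_5 = 0.68 × 4.64 × 13.4 = 42.28 ft³/s
w_6 = (85.9 − 52.8)/2 = 16.55 ft; q_6 = 0.72 × 4.40 × 16.55 = 52.43 ft³/s
Stations 1, 7 contribute zero (depth or velocity is 0).
Q = Σ qᵢ = 221.5 ft³/s

222 ft³/s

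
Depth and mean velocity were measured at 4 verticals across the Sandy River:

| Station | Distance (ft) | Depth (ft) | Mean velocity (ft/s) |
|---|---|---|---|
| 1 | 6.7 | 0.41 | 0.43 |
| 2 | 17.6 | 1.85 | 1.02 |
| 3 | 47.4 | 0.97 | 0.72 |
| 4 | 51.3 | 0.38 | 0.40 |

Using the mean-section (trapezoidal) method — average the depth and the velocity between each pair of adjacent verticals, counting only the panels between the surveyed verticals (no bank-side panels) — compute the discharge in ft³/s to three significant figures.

Panel 1-2: Δb = 10.9 ft, d̄ = (0.41+1.85)/2 = 1.13, v̄ = (0.43+1.02)/2 = 0.725 → q = 10.9×1.13×0.725 = 8.930 ft³/s
Panel 2-3: Δb = 29.8 ft, d̄ = (1.85+0.97)/2 = 1.41, v̄ = (1.02+0.72)/2 = 0.87 → q = 29.8×1.41×0.87 = 36.56 ft³/s
Panel 3-4: Δb = 3.9 ft, d̄ = (0.97+0.38)/2 = 0.675, v̄ = (0.72+0.40)/2 = 0.56 → q = 3.9×0.675×0.56 = 1.474 ft³/s
Q = Σ q = 46.96 ft³/s

47.0 ft³/s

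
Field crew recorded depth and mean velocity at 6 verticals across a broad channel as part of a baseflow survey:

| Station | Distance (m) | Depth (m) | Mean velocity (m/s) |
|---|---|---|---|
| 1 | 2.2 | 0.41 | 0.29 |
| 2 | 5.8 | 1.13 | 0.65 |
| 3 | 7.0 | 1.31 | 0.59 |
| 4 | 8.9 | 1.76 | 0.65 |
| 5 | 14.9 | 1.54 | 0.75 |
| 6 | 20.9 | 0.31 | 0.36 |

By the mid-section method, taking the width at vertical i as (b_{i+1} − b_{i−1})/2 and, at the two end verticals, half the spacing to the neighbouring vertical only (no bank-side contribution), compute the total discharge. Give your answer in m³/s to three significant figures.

w_1 = (5.8 − 2.2)/2 = 1.8 m; q_1 = 0.29 × 0.41 × 1.8 = 0.2140 m³/s
w_2 = (7.0 − 2.2)/2 = 2.4 m; q_2 = 0.65 × 1.13 × 2.4 = 1.763 m³/s
w_3 = (8.9 − 5.8)/2 = 1.55 m; q_3 = 0.59 × 1.31 × 1.55 = 1.198 m³/s
w_4 = (14.9 − 7.0)/2 = 3.95 m; q_4 = 0.65 × 1.76 × 3.95 = 4.519 m³/s
w_5 = (20.9 − 8.9)/2 = 6 m; q_5 = 0.75 × 1.54 × 6 = 6.930 m³/s
w_6 = (20.9 − 14.9)/2 = 3 m; q_6 = 0.36 × 0.31 × 3 = 0.3348 m³/s
Q = Σ qᵢ = 14.96 m³/s

15.0 m³/s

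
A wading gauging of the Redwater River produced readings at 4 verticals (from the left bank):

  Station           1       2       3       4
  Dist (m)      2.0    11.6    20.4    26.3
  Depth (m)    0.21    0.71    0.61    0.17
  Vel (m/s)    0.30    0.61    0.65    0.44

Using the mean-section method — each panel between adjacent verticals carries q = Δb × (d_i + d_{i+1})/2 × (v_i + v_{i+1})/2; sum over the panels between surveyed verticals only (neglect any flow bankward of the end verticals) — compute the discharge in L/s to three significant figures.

Panel 1-2: Δb = 9.6 m, d̄ = (0.21+0.71)/2 = 0.46, v̄ = (0.30+0.61)/2 = 0.455 → q = 9.6×0.46×0.455 = 2.009 m³/s
Panel 2-3: Δb = 8.8 m, d̄ = (0.71+0.61)/2 = 0.66, v̄ = (0.61+0.65)/2 = 0.63 → q = 8.8×0.66×0.63 = 3.659 m³/s
Panel 3-4: Δb = 5.9 m, d̄ = (0.61+0.17)/2 = 0.39, v̄ = (0.65+0.44)/2 = 0.545 → q = 5.9×0.39×0.545 = 1.254 m³/s
Q = Σ q = 6.922 m³/s
= 6.922 × 1000 = 6922 L/s

6920 L/s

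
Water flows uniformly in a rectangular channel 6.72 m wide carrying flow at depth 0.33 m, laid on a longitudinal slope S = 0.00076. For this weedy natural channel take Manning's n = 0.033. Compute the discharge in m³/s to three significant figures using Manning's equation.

A = b·y = 6.72 × 0.33 = 2.218 m²
P = b + 2y = 6.72 + 2×0.33 = 7.380 m
R = A/P = 2.218/7.380 = 0.3005 m
Q = (1/n)·A·R^(2/3)·S^(1/2) = (1/0.033) × 2.218 × 0.3005^(2/3) × 0.00076^(1/2) = 0.8311 m³/s

0.831 m³/s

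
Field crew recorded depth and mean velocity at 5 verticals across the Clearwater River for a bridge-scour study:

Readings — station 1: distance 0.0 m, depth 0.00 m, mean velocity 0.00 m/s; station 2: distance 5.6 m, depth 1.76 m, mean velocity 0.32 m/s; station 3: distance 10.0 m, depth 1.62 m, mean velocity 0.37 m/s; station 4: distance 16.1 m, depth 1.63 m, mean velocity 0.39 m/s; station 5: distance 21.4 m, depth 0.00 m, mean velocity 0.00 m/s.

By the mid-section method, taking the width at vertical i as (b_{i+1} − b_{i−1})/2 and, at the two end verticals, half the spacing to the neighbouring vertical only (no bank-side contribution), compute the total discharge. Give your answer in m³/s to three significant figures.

w_2 = (10.0 − 0.0)/2 = 5 m; q_2 = 0.32 × 1.76 × 5 = 2.816 m³/s
w_3 = (16.1 − 5.6)/2 = 5.25 m; q_3 = 0.37 × 1.62 × 5.25 = 3.147 m³/s
w_4 = (21.4 − 10.0)/2 = 5.7 m; q_4 = 0.39 × 1.63 × 5.7 = 3.623 m³/s
Stations 1, 5 contribute zero (depth or velocity is 0).
Q = Σ qᵢ = 9.586 m³/s

9.59 m³/s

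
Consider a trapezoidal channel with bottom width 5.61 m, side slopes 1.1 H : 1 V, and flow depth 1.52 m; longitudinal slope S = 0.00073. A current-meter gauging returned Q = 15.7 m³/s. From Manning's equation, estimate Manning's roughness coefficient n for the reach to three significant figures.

0.0202

A = (b + z·y)·y = (5.61 + 1.1×1.52)×1.52 = 11.07 m²
P = b + 2y√(1+z²) = 5.61 + 2×1.52×√(1+1.1²) = 10.13 m
R = A/P = 11.07/10.13 = 1.093 m
n = (1/Q)·A·R^(2/3)·S^(1/2) = (1/15.7) × 11.07 × 1.061 × 0.02702 = 0.02021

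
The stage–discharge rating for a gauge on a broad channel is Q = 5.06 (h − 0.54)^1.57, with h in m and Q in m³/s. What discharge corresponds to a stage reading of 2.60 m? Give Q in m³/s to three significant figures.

15.7 m³/s

Q = 5.06 × (2.60 − 0.54)^1.57 = 5.06 × 2.06^1.57 = 15.74 m³/s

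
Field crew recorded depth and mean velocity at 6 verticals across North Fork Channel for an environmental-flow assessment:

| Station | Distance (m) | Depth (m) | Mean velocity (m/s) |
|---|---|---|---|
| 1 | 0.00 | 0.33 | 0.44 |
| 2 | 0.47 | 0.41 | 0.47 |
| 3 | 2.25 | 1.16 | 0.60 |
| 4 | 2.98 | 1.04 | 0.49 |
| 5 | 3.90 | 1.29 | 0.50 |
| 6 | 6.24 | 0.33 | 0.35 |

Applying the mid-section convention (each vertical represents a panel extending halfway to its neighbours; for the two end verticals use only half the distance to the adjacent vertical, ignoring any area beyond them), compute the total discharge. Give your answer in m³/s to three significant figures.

w_1 = (0.47 − 0.00)/2 = 0.235 m; q_1 = 0.44 × 0.33 × 0.235 = 0.03412 m³/s
w_2 = (2.25 − 0.00)/2 = 1.125 m; q_2 = 0.47 × 0.41 × 1.125 = 0.2168 m³/s
w_3 = (2.98 − 0.47)/2 = 1.255 m; q_3 = 0.60 × 1.16 × 1.255 = 0.8735 m³/s
w_4 = (3.90 − 2.25)/2 = 0.825 m; q_4 = 0.49 × 1.04 × 0.825 = 0.4204 m³/s
w_5 = (6.24 − 2.98)/2 = 1.63 m; q_5 = 0.50 × 1.29 × 1.63 = 1.051 m³/s
w_6 = (6.24 − 3.90)/2 = 1.17 m; q_6 = 0.35 × 0.33 × 1.17 = 0.1351 m³/s
Q = Σ qᵢ = 2.731 m³/s

2.73 m³/s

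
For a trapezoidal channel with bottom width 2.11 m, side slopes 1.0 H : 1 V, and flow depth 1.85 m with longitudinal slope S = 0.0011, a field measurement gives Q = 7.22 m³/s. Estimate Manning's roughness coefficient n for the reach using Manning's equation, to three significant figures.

A = (b + z·y)·y = (2.11 + 1.0×1.85)×1.85 = 7.326 m²
P = b + 2y√(1+z²) = 2.11 + 2×1.85×√(1+1.0²) = 7.343 m
R = A/P = 7.326/7.343 = 0.9977 m
n = (1/Q)·A·R^(2/3)·S^(1/2) = (1/7.22) × 7.326 × 0.9985 × 0.03317 = 0.03360

0.0336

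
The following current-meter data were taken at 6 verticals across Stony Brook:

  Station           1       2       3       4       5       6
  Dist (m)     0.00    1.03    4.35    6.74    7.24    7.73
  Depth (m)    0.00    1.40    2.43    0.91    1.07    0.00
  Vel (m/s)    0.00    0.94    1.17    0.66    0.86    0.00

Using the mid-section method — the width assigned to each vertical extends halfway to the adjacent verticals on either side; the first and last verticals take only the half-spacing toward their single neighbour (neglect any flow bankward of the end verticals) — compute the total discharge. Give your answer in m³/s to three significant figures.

w_2 = (4.35 − 0.00)/2 = 2.175 m; q_2 = 0.94 × 1.40 × 2.175 = 2.862 m³/s
w_3 = (6.74 − 1.03)/2 = 2.855 m; q_3 = 1.17 × 2.43 × 2.855 = 8.117 m³/s
w_4 = (7.24 − 4.35)/2 = 1.445 m; q_4 = 0.66 × 0.91 × 1.445 = 0.8679 m³/s
w_5 = (7.73 − 6.74)/2 = 0.495 m; q_5 = 0.86 × 1.07 × 0.495 = 0.4555 m³/s
Stations 1, 6 contribute zero (depth or velocity is 0).
Q = Σ qᵢ = 12.30 m³/s

12.3 m³/s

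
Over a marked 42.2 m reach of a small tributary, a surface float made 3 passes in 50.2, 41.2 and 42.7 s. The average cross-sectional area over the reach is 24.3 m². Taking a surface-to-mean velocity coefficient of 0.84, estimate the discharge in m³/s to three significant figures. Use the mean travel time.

19.3 m³/s

t̄ = (50.2 + 41.2 + 42.7) / 3 = 44.7 s
v_surface = L / t̄ = 42.2 / 44.7 = 0.9441 m/s
v_mean = 0.84 × 0.9441 = 0.7930 m/s
Q = A × v_mean = 24.3 × 0.7930 = 19.27 m³/s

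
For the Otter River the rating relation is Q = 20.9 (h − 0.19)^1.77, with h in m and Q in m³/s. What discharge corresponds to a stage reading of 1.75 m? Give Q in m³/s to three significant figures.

45.9 m³/s

Q = 20.9 × (1.75 − 0.19)^1.77 = 20.9 × 1.56^1.77 = 45.92 m³/s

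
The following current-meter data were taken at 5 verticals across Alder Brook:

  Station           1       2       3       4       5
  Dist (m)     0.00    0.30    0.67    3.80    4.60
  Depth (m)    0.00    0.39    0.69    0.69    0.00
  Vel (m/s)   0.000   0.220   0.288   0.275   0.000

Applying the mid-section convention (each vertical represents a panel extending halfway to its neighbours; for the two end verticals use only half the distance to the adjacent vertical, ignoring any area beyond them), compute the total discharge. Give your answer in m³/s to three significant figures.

0.749 m³/s

w_2 = (0.67 − 0.00)/2 = 0.335 m; q_2 = 0.220 × 0.39 × 0.335 = 0.02874 m³/s
w_3 = (3.80 − 0.30)/2 = 1.75 m; q_3 = 0.288 × 0.69 × 1.75 = 0.3478 m³/s
w_4 = (4.60 − 0.67)/2 = 1.965 m; q_4 = 0.275 × 0.69 × 1.965 = 0.3729 m³/s
Stations 1, 5 contribute zero (depth or velocity is 0).
Q = Σ qᵢ = 0.7494 m³/s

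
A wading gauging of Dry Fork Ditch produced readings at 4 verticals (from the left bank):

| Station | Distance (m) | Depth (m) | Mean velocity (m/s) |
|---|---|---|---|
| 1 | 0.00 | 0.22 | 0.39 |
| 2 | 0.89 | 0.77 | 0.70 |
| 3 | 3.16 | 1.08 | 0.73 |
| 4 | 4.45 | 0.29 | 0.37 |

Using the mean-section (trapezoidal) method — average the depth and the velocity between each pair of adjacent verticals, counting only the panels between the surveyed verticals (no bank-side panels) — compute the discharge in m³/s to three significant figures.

2.23 m³/s

Panel 1-2: Δb = 0.89 m, d̄ = (0.22+0.77)/2 = 0.495, v̄ = (0.39+0.70)/2 = 0.545 → q = 0.89×0.495×0.545 = 0.2401 m³/s
Panel 2-3: Δb = 2.27 m, d̄ = (0.77+1.08)/2 = 0.925, v̄ = (0.70+0.73)/2 = 0.715 → q = 2.27×0.925×0.715 = 1.501 m³/s
Panel 3-4: Δb = 1.29 m, d̄ = (1.08+0.29)/2 = 0.685, v̄ = (0.73+0.37)/2 = 0.55 → q = 1.29×0.685×0.55 = 0.4860 m³/s
Q = Σ q = 2.227 m³/s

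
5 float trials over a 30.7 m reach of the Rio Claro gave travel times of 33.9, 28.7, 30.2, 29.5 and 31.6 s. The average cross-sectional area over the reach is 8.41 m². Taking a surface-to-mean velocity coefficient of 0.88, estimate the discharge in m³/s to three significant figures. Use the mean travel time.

7.38 m³/s

t̄ = (33.9 + 28.7 + 30.2 + 29.5 + 31.6) / 5 = 30.78 s
v_surface = L / t̄ = 30.7 / 30.78 = 0.9974 m/s
v_mean = 0.88 × 0.9974 = 0.8777 m/s
Q = A × v_mean = 8.41 × 0.8777 = 7.382 m³/s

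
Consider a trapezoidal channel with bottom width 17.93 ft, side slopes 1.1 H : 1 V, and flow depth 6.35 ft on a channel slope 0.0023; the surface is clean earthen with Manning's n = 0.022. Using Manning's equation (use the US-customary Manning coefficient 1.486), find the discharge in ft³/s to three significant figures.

1350 ft³/s

A = (b + z·y)·y = (17.93 + 1.1×6.35)×6.35 = 158.2 ft²
P = b + 2y√(1+z²) = 17.93 + 2×6.35×√(1+1.1²) = 36.81 ft
R = A/P = 158.2/36.81 = 4.298 ft
Q = (1.486/n)·A·R^(2/3)·S^(1/2) = (1.486/0.022) × 158.2 × 4.298^(2/3) × 0.0023^(1/2) = 1355 ft³/s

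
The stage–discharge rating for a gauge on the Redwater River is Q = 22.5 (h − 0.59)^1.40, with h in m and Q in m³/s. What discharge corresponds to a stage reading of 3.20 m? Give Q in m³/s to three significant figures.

Q = 22.5 × (3.20 − 0.59)^1.40 = 22.5 × 2.61^1.40 = 86.19 m³/s

86.2 m³/s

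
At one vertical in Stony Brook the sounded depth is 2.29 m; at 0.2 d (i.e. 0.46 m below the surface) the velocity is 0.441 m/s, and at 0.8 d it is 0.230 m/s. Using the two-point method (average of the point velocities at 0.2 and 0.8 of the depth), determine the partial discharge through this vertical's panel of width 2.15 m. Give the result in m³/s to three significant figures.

v̄ = (0.441 + 0.230) / 2 = 0.3355 m/s
q = v̄ × d × w = 0.3355 × 2.29 × 2.15 = 1.652 m³/s

1.65 m³/s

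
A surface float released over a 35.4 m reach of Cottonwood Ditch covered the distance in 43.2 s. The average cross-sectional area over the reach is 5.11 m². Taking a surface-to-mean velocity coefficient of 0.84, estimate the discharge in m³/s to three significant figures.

v_surface = L / t̄ = 35.4 / 43.2 = 0.8194 m/s
v_mean = 0.84 × 0.8194 = 0.6883 m/s
Q = A × v_mean = 5.11 × 0.6883 = 3.517 m³/s

3.52 m³/s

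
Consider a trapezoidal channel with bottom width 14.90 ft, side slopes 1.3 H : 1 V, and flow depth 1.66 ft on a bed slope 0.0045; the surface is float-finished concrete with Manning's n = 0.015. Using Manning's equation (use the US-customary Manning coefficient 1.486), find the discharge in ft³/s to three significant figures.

235 ft³/s

A = (b + z·y)·y = (14.90 + 1.3×1.66)×1.66 = 28.32 ft²
P = b + 2y√(1+z²) = 14.90 + 2×1.66×√(1+1.3²) = 20.35 ft
R = A/P = 28.32/20.35 = 1.392 ft
Q = (1.486/n)·A·R^(2/3)·S^(1/2) = (1.486/0.015) × 28.32 × 1.392^(2/3) × 0.0045^(1/2) = 234.6 ft³/s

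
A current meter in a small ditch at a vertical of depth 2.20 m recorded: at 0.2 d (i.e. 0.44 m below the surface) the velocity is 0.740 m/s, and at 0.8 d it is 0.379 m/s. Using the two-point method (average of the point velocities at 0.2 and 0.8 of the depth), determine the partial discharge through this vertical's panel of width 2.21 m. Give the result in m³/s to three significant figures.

v̄ = (0.740 + 0.379) / 2 = 0.5595 m/s
q = v̄ × d × w = 0.5595 × 2.20 × 2.21 = 2.720 m³/s

2.72 m³/s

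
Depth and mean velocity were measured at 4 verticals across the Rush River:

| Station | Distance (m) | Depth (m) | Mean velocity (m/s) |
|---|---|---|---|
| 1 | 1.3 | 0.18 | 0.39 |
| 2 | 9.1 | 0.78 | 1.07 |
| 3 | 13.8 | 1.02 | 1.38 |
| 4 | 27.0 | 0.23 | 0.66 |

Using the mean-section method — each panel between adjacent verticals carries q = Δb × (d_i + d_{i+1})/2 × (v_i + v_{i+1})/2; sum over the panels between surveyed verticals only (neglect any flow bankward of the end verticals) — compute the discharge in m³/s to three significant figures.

Panel 1-2: Δb = 7.8 m, d̄ = (0.18+0.78)/2 = 0.48, v̄ = (0.39+1.07)/2 = 0.73 → q = 7.8×0.48×0.73 = 2.733 m³/s
Panel 2-3: Δb = 4.7 m, d̄ = (0.78+1.02)/2 = 0.9, v̄ = (1.07+1.38)/2 = 1.225 → q = 4.7×0.9×1.225 = 5.182 m³/s
Panel 3-4: Δb = 13.2 m, d̄ = (1.02+0.23)/2 = 0.625, v̄ = (1.38+0.66)/2 = 1.02 → q = 13.2×0.625×1.02 = 8.415 m³/s
Q = Σ q = 16.33 m³/s

16.3 m³/s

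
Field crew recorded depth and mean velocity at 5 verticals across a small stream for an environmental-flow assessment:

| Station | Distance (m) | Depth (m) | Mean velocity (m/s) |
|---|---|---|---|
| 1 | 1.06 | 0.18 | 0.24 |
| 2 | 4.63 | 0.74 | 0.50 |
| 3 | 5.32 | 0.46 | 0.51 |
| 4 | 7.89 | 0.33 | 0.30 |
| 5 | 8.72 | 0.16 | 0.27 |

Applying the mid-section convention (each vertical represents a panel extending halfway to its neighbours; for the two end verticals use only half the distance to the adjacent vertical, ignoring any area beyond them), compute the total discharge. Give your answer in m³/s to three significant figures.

1.43 m³/s

w_1 = (4.63 − 1.06)/2 = 1.785 m; q_1 = 0.24 × 0.18 × 1.785 = 0.07711 m³/s
w_2 = (5.32 − 1.06)/2 = 2.13 m; q_2 = 0.50 × 0.74 × 2.13 = 0.7881 m³/s
w_3 = (7.89 − 4.63)/2 = 1.63 m; q_3 = 0.51 × 0.46 × 1.63 = 0.3824 m³/s
w_4 = (8.72 − 5.32)/2 = 1.7 m; q_4 = 0.30 × 0.33 × 1.7 = 0.1683 m³/s
w_5 = (8.72 − 7.89)/2 = 0.415 m; q_5 = 0.27 × 0.16 × 0.415 = 0.01793 m³/s
Q = Σ qᵢ = 1.434 m³/s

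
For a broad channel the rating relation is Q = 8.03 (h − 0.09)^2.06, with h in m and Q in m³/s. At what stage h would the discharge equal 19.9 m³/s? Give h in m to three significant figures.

h − h₀ = (Q/C)^(1/b) = (19.9/8.03)^(1/2.06) = 1.554 m
h = 0.09 + 1.554 = 1.644 m

1.64 m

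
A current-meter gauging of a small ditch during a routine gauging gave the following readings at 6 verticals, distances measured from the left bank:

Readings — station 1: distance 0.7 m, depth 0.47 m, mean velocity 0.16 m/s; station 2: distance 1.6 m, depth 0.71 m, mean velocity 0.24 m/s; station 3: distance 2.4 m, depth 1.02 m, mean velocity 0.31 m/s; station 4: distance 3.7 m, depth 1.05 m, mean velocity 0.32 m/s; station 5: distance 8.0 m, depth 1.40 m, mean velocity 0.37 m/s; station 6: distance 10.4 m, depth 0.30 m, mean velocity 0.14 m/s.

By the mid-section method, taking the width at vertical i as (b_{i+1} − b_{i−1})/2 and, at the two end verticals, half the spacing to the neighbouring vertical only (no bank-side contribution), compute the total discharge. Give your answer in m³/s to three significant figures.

w_1 = (1.6 − 0.7)/2 = 0.45 m; q_1 = 0.16 × 0.47 × 0.45 = 0.03384 m³/s
w_2 = (2.4 − 0.7)/2 = 0.85 m; q_2 = 0.24 × 0.71 × 0.85 = 0.1448 m³/s
w_3 = (3.7 − 1.6)/2 = 1.05 m; q_3 = 0.31 × 1.02 × 1.05 = 0.3320 m³/s
w_4 = (8.0 − 2.4)/2 = 2.8 m; q_4 = 0.32 × 1.05 × 2.8 = 0.9408 m³/s
w_5 = (10.4 − 3.7)/2 = 3.35 m; q_5 = 0.37 × 1.40 × 3.35 = 1.735 m³/s
w_6 = (10.4 − 8.0)/2 = 1.2 m; q_6 = 0.14 × 0.30 × 1.2 = 0.05040 m³/s
Q = Σ qᵢ = 3.237 m³/s

3.24 m³/s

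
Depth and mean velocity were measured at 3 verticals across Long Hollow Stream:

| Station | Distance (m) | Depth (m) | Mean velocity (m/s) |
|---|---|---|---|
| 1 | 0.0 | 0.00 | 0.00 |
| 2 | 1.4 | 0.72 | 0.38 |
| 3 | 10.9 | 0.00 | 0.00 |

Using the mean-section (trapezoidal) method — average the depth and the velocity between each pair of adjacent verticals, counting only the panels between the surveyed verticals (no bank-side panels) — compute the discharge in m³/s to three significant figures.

Panel 1-2: Δb = 1.4 m, d̄ = (0.00+0.72)/2 = 0.36, v̄ = (0.00+0.38)/2 = 0.19 → q = 1.4×0.36×0.19 = 0.09576 m³/s
Panel 2-3: Δb = 9.5 m, d̄ = (0.72+0.00)/2 = 0.36, v̄ = (0.38+0.00)/2 = 0.19 → q = 9.5×0.36×0.19 = 0.6498 m³/s
Q = Σ q = 0.7456 m³/s

0.746 m³/s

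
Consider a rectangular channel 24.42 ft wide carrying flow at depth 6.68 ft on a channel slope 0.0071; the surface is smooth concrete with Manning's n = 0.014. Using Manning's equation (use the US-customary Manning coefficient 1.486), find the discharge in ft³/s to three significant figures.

A = b·y = 24.42 × 6.68 = 163.1 ft²
P = b + 2y = 24.42 + 2×6.68 = 37.78 ft
R = A/P = 163.1/37.78 = 4.318 ft
Q = (1.486/n)·A·R^(2/3)·S^(1/2) = (1.486/0.014) × 163.1 × 4.318^(2/3) × 0.0071^(1/2) = 3869 ft³/s

3870 ft³/s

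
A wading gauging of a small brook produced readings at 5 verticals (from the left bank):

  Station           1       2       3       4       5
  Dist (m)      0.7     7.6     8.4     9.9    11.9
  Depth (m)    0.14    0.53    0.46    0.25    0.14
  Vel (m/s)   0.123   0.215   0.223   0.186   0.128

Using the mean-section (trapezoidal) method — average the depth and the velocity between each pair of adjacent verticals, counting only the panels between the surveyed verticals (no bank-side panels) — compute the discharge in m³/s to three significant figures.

Panel 1-2: Δb = 6.9 m, d̄ = (0.14+0.53)/2 = 0.335, v̄ = (0.123+0.215)/2 = 0.169 → q = 6.9×0.335×0.169 = 0.3906 m³/s
Panel 2-3: Δb = 0.8 m, d̄ = (0.53+0.46)/2 = 0.495, v̄ = (0.215+0.223)/2 = 0.219 → q = 0.8×0.495×0.219 = 0.08672 m³/s
Panel 3-4: Δb = 1.5 m, d̄ = (0.46+0.25)/2 = 0.355, v̄ = (0.223+0.186)/2 = 0.2045 → q = 1.5×0.355×0.2045 = 0.1089 m³/s
Panel 4-5: Δb = 2 m, d̄ = (0.25+0.14)/2 = 0.195, v̄ = (0.186+0.128)/2 = 0.157 → q = 2×0.195×0.157 = 0.06123 m³/s
Q = Σ q = 0.6475 m³/s

0.647 m³/s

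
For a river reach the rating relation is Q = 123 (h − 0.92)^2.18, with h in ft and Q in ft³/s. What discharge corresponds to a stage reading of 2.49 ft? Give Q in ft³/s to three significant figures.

329 ft³/s

Q = 123 × (2.49 − 0.92)^2.18 = 123 × 1.57^2.18 = 328.8 ft³/s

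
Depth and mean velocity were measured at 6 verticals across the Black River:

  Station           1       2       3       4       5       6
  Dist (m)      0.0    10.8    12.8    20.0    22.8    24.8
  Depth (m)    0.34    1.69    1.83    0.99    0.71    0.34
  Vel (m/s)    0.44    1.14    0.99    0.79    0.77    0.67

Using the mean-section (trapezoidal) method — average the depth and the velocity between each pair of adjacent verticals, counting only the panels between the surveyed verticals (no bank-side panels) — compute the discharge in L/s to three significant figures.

24100 L/s

Panel 1-2: Δb = 10.8 m, d̄ = (0.34+1.69)/2 = 1.015, v̄ = (0.44+1.14)/2 = 0.79 → q = 10.8×1.015×0.79 = 8.660 m³/s
Panel 2-3: Δb = 2 m, d̄ = (1.69+1.83)/2 = 1.76, v̄ = (1.14+0.99)/2 = 1.065 → q = 2×1.76×1.065 = 3.749 m³/s
Panel 3-4: Δb = 7.2 m, d̄ = (1.83+0.99)/2 = 1.41, v̄ = (0.99+0.79)/2 = 0.89 → q = 7.2×1.41×0.89 = 9.035 m³/s
Panel 4-5: Δb = 2.8 m, d̄ = (0.99+0.71)/2 = 0.85, v̄ = (0.79+0.77)/2 = 0.78 → q = 2.8×0.85×0.78 = 1.856 m³/s
Panel 5-6: Δb = 2 m, d̄ = (0.71+0.34)/2 = 0.525, v̄ = (0.77+0.67)/2 = 0.72 → q = 2×0.525×0.72 = 0.7560 m³/s
Q = Σ q = 24.06 m³/s
= 24.06 × 1000 = 24060 L/s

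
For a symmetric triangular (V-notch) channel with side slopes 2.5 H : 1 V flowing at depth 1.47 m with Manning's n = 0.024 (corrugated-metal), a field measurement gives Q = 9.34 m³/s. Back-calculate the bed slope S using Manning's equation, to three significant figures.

A = z·y² = 2.5×1.47² = 5.402 m²
P = 2y√(1+z²) = 2×1.47×√(1+2.5²) = 7.916 m
R = A/P = 5.402/7.916 = 0.6824 m
S = (Q·n / (1·A·R^(2/3)))² = (9.34×0.024 / (1×5.402×0.7751))² = 0.002866

0.00287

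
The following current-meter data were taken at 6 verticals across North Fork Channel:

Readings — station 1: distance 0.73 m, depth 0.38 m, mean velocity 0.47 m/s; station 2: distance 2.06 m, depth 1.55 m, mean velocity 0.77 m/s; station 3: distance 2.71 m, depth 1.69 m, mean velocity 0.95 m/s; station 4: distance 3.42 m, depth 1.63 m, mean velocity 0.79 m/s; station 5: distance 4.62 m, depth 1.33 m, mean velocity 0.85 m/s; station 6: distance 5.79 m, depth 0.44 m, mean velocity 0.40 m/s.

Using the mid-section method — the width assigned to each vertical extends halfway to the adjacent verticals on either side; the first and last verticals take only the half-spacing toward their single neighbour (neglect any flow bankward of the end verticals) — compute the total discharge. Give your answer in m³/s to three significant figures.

w_1 = (2.06 − 0.73)/2 = 0.665 m; q_1 = 0.47 × 0.38 × 0.665 = 0.1188 m³/s
w_2 = (2.71 − 0.73)/2 = 0.99 m; q_2 = 0.77 × 1.55 × 0.99 = 1.182 m³/s
w_3 = (3.42 − 2.06)/2 = 0.68 m; q_3 = 0.95 × 1.69 × 0.68 = 1.092 m³/s
w_4 = (4.62 − 2.71)/2 = 0.955 m; q_4 = 0.79 × 1.63 × 0.955 = 1.230 m³/s
w_5 = (5.79 − 3.42)/2 = 1.185 m; q_5 = 0.85 × 1.33 × 1.185 = 1.340 m³/s
w_6 = (5.79 − 4.62)/2 = 0.585 m; q_6 = 0.40 × 0.44 × 0.585 = 0.1030 m³/s
Q = Σ qᵢ = 5.064 m³/s

5.06 m³/s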